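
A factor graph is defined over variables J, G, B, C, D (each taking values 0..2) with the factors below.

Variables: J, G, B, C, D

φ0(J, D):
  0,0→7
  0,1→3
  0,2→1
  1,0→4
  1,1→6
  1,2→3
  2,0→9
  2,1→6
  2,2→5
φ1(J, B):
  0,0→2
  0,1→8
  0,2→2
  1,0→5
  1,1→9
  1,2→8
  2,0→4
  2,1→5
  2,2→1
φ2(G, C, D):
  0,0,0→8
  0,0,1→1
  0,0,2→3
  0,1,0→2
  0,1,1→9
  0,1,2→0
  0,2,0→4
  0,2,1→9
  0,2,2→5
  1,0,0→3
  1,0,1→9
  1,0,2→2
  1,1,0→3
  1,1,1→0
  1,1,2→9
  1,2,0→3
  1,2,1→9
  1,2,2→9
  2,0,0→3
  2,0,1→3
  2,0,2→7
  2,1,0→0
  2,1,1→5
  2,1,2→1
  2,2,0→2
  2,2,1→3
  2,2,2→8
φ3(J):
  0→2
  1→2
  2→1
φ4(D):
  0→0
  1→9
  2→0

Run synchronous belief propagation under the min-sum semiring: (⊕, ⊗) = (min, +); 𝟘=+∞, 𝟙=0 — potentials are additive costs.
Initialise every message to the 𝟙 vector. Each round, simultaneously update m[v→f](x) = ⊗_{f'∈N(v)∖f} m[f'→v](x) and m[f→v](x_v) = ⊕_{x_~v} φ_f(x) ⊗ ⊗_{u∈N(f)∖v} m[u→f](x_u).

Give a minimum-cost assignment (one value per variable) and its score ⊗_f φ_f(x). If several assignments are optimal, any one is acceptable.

assignment: (J=0, G=0, B=0, C=1, D=2); score = 5

init: all messages = 𝟙 over 3 values
r1 m[φ0→J] = [1, 3, 5]
r1 m[φ0→D] = [4, 3, 1]
r1 m[φ1→J] = [2, 5, 1]
r1 m[φ1→B] = [2, 5, 1]
r1 m[φ2→G] = [0, 0, 0]
r1 m[φ2→C] = [1, 0, 2]
r1 m[φ2→D] = [0, 0, 0]
r1 m[φ3→J] = [2, 2, 1]
r1 m[φ4→D] = [0, 9, 0]
r1 m[J→φ0] = [0, 0, 0]
r1 m[J→φ1] = [0, 0, 0]
r1 m[J→φ3] = [0, 0, 0]
r1 m[G→φ2] = [0, 0, 0]
r1 m[B→φ1] = [0, 0, 0]
r1 m[C→φ2] = [0, 0, 0]
r1 m[D→φ0] = [0, 0, 0]
r1 m[D→φ2] = [0, 0, 0]
r1 m[D→φ4] = [0, 0, 0]
r2 m[φ0→J] = [1, 3, 5]
r2 m[φ0→D] = [4, 3, 1]
r2 m[φ1→J] = [2, 5, 1]
r2 m[φ1→B] = [2, 5, 1]
r2 m[φ2→G] = [0, 0, 0]
r2 m[φ2→C] = [1, 0, 2]
r2 m[φ2→D] = [0, 0, 0]
r2 m[φ3→J] = [2, 2, 1]
r2 m[φ4→D] = [0, 9, 0]
r2 m[J→φ0] = [4, 7, 2]
r2 m[J→φ1] = [3, 5, 6]
r2 m[J→φ3] = [3, 8, 6]
r2 m[G→φ2] = [0, 0, 0]
r2 m[B→φ1] = [0, 0, 0]
r2 m[C→φ2] = [0, 0, 0]
r2 m[D→φ0] = [0, 9, 0]
r2 m[D→φ2] = [4, 12, 1]
r2 m[D→φ4] = [4, 3, 1]
r3 m[φ0→J] = [1, 3, 5]
r3 m[φ0→D] = [11, 7, 5]
r3 m[φ1→J] = [2, 5, 1]
r3 m[φ1→B] = [5, 11, 5]
r3 m[φ2→G] = [1, 3, 2]
r3 m[φ2→C] = [3, 1, 6]
r3 m[φ2→D] = [0, 0, 0]
r3 m[φ3→J] = [2, 2, 1]
r3 m[φ4→D] = [0, 9, 0]
r3 m[J→φ0] = [4, 7, 2]
r3 m[J→φ1] = [3, 5, 6]
r3 m[J→φ3] = [3, 8, 6]
r3 m[G→φ2] = [0, 0, 0]
r3 m[B→φ1] = [0, 0, 0]
r3 m[C→φ2] = [0, 0, 0]
r3 m[D→φ0] = [0, 9, 0]
r3 m[D→φ2] = [4, 12, 1]
r3 m[D→φ4] = [4, 3, 1]
r4 m[φ0→J] = [1, 3, 5]
r4 m[φ0→D] = [11, 7, 5]
r4 m[φ1→J] = [2, 5, 1]
r4 m[φ1→B] = [5, 11, 5]
r4 m[φ2→G] = [1, 3, 2]
r4 m[φ2→C] = [3, 1, 6]
r4 m[φ2→D] = [0, 0, 0]
r4 m[φ3→J] = [2, 2, 1]
r4 m[φ4→D] = [0, 9, 0]
r4 m[J→φ0] = [4, 7, 2]
r4 m[J→φ1] = [3, 5, 6]
r4 m[J→φ3] = [3, 8, 6]
r4 m[G→φ2] = [0, 0, 0]
r4 m[B→φ1] = [0, 0, 0]
r4 m[C→φ2] = [0, 0, 0]
r4 m[D→φ0] = [0, 9, 0]
r4 m[D→φ2] = [11, 16, 5]
r4 m[D→φ4] = [11, 7, 5]
r5 m[φ0→J] = [1, 3, 5]
r5 m[φ0→D] = [11, 7, 5]
r5 m[φ1→J] = [2, 5, 1]
r5 m[φ1→B] = [5, 11, 5]
r5 m[φ2→G] = [5, 7, 6]
r5 m[φ2→C] = [7, 5, 10]
r5 m[φ2→D] = [0, 0, 0]
r5 m[φ3→J] = [2, 2, 1]
r5 m[φ4→D] = [0, 9, 0]
r5 m[J→φ0] = [4, 7, 2]
r5 m[J→φ1] = [3, 5, 6]
r5 m[J→φ3] = [3, 8, 6]
r5 m[G→φ2] = [0, 0, 0]
r5 m[B→φ1] = [0, 0, 0]
r5 m[C→φ2] = [0, 0, 0]
r5 m[D→φ0] = [0, 9, 0]
r5 m[D→φ2] = [11, 16, 5]
r5 m[D→φ4] = [11, 7, 5]
r6 m[φ0→J] = [1, 3, 5]
r6 m[φ0→D] = [11, 7, 5]
r6 m[φ1→J] = [2, 5, 1]
r6 m[φ1→B] = [5, 11, 5]
r6 m[φ2→G] = [5, 7, 6]
r6 m[φ2→C] = [7, 5, 10]
r6 m[φ2→D] = [0, 0, 0]
r6 m[φ3→J] = [2, 2, 1]
r6 m[φ4→D] = [0, 9, 0]
r6 m[J→φ0] = [4, 7, 2]
r6 m[J→φ1] = [3, 5, 6]
r6 m[J→φ3] = [3, 8, 6]
r6 m[G→φ2] = [0, 0, 0]
r6 m[B→φ1] = [0, 0, 0]
r6 m[C→φ2] = [0, 0, 0]
r6 m[D→φ0] = [0, 9, 0]
r6 m[D→φ2] = [11, 16, 5]
r6 m[D→φ4] = [11, 7, 5]
fixed point reached at round 6
traceback from J: (J=0, G=0, B=0, C=1, D=2), score=5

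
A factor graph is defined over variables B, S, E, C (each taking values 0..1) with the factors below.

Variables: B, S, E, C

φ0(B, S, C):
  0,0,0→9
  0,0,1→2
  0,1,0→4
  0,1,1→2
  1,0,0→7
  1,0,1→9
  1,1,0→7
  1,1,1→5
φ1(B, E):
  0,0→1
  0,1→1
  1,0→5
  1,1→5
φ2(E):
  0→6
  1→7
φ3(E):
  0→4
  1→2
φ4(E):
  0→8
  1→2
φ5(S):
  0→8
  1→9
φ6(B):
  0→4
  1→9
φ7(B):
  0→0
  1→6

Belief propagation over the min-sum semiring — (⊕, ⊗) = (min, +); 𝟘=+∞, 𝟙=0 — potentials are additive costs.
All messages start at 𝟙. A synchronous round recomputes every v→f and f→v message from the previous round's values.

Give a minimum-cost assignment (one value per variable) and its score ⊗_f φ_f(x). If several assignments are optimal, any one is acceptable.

init: all messages = 𝟙 over 2 values
r1 m[φ0→B] = [2, 5]
r1 m[φ0→S] = [2, 2]
r1 m[φ0→C] = [4, 2]
r1 m[φ1→B] = [1, 5]
r1 m[φ1→E] = [1, 1]
r1 m[φ2→E] = [6, 7]
r1 m[φ3→E] = [4, 2]
r1 m[φ4→E] = [8, 2]
r1 m[φ5→S] = [8, 9]
r1 m[φ6→B] = [4, 9]
r1 m[φ7→B] = [0, 6]
r1 m[B→φ0] = [0, 0]
r1 m[B→φ1] = [0, 0]
r1 m[B→φ6] = [0, 0]
r1 m[B→φ7] = [0, 0]
r1 m[S→φ0] = [0, 0]
r1 m[S→φ5] = [0, 0]
r1 m[E→φ1] = [0, 0]
r1 m[E→φ2] = [0, 0]
r1 m[E→φ3] = [0, 0]
r1 m[E→φ4] = [0, 0]
r1 m[C→φ0] = [0, 0]
r2 m[φ0→B] = [2, 5]
r2 m[φ0→S] = [2, 2]
r2 m[φ0→C] = [4, 2]
r2 m[φ1→B] = [1, 5]
r2 m[φ1→E] = [1, 1]
r2 m[φ2→E] = [6, 7]
r2 m[φ3→E] = [4, 2]
r2 m[φ4→E] = [8, 2]
r2 m[φ5→S] = [8, 9]
r2 m[φ6→B] = [4, 9]
r2 m[φ7→B] = [0, 6]
r2 m[B→φ0] = [5, 20]
r2 m[B→φ1] = [6, 20]
r2 m[B→φ6] = [3, 16]
r2 m[B→φ7] = [7, 19]
r2 m[S→φ0] = [8, 9]
r2 m[S→φ5] = [2, 2]
r2 m[E→φ1] = [18, 11]
r2 m[E→φ2] = [13, 5]
r2 m[E→φ3] = [15, 10]
r2 m[E→φ4] = [11, 10]
r2 m[C→φ0] = [0, 0]
r3 m[φ0→B] = [10, 14]
r3 m[φ0→S] = [7, 7]
r3 m[φ0→C] = [18, 15]
r3 m[φ1→B] = [12, 16]
r3 m[φ1→E] = [7, 7]
r3 m[φ2→E] = [6, 7]
r3 m[φ3→E] = [4, 2]
r3 m[φ4→E] = [8, 2]
r3 m[φ5→S] = [8, 9]
r3 m[φ6→B] = [4, 9]
r3 m[φ7→B] = [0, 6]
r3 m[B→φ0] = [5, 20]
r3 m[B→φ1] = [6, 20]
r3 m[B→φ6] = [3, 16]
r3 m[B→φ7] = [7, 19]
r3 m[S→φ0] = [8, 9]
r3 m[S→φ5] = [2, 2]
r3 m[E→φ1] = [18, 11]
r3 m[E→φ2] = [13, 5]
r3 m[E→φ3] = [15, 10]
r3 m[E→φ4] = [11, 10]
r3 m[C→φ0] = [0, 0]
r4 m[φ0→B] = [10, 14]
r4 m[φ0→S] = [7, 7]
r4 m[φ0→C] = [18, 15]
r4 m[φ1→B] = [12, 16]
r4 m[φ1→E] = [7, 7]
r4 m[φ2→E] = [6, 7]
r4 m[φ3→E] = [4, 2]
r4 m[φ4→E] = [8, 2]
r4 m[φ5→S] = [8, 9]
r4 m[φ6→B] = [4, 9]
r4 m[φ7→B] = [0, 6]
r4 m[B→φ0] = [16, 31]
r4 m[B→φ1] = [14, 29]
r4 m[B→φ6] = [22, 36]
r4 m[B→φ7] = [26, 39]
r4 m[S→φ0] = [8, 9]
r4 m[S→φ5] = [7, 7]
r4 m[E→φ1] = [18, 11]
r4 m[E→φ2] = [19, 11]
r4 m[E→φ3] = [21, 16]
r4 m[E→φ4] = [17, 16]
r4 m[C→φ0] = [0, 0]
r5 m[φ0→B] = [10, 14]
r5 m[φ0→S] = [18, 18]
r5 m[φ0→C] = [29, 26]
r5 m[φ1→B] = [12, 16]
r5 m[φ1→E] = [15, 15]
r5 m[φ2→E] = [6, 7]
r5 m[φ3→E] = [4, 2]
r5 m[φ4→E] = [8, 2]
r5 m[φ5→S] = [8, 9]
r5 m[φ6→B] = [4, 9]
r5 m[φ7→B] = [0, 6]
r5 m[B→φ0] = [16, 31]
r5 m[B→φ1] = [14, 29]
r5 m[B→φ6] = [22, 36]
r5 m[B→φ7] = [26, 39]
r5 m[S→φ0] = [8, 9]
r5 m[S→φ5] = [7, 7]
r5 m[E→φ1] = [18, 11]
r5 m[E→φ2] = [19, 11]
r5 m[E→φ3] = [21, 16]
r5 m[E→φ4] = [17, 16]
r5 m[C→φ0] = [0, 0]
r6 m[φ0→B] = [10, 14]
r6 m[φ0→S] = [18, 18]
r6 m[φ0→C] = [29, 26]
r6 m[φ1→B] = [12, 16]
r6 m[φ1→E] = [15, 15]
r6 m[φ2→E] = [6, 7]
r6 m[φ3→E] = [4, 2]
r6 m[φ4→E] = [8, 2]
r6 m[φ5→S] = [8, 9]
r6 m[φ6→B] = [4, 9]
r6 m[φ7→B] = [0, 6]
r6 m[B→φ0] = [16, 31]
r6 m[B→φ1] = [14, 29]
r6 m[B→φ6] = [22, 36]
r6 m[B→φ7] = [26, 39]
r6 m[S→φ0] = [8, 9]
r6 m[S→φ5] = [18, 18]
r6 m[E→φ1] = [18, 11]
r6 m[E→φ2] = [27, 19]
r6 m[E→φ3] = [29, 24]
r6 m[E→φ4] = [25, 24]
r6 m[C→φ0] = [0, 0]
r7 m[φ0→B] = [10, 14]
r7 m[φ0→S] = [18, 18]
r7 m[φ0→C] = [29, 26]
r7 m[φ1→B] = [12, 16]
r7 m[φ1→E] = [15, 15]
r7 m[φ2→E] = [6, 7]
r7 m[φ3→E] = [4, 2]
r7 m[φ4→E] = [8, 2]
r7 m[φ5→S] = [8, 9]
r7 m[φ6→B] = [4, 9]
r7 m[φ7→B] = [0, 6]
r7 m[B→φ0] = [16, 31]
r7 m[B→φ1] = [14, 29]
r7 m[B→φ6] = [22, 36]
r7 m[B→φ7] = [26, 39]
r7 m[S→φ0] = [8, 9]
r7 m[S→φ5] = [18, 18]
r7 m[E→φ1] = [18, 11]
r7 m[E→φ2] = [27, 19]
r7 m[E→φ3] = [29, 24]
r7 m[E→φ4] = [25, 24]
r7 m[C→φ0] = [0, 0]
fixed point reached at round 7
traceback from B: (B=0, S=0, E=1, C=1), score=26

assignment: (B=0, S=0, E=1, C=1); score = 26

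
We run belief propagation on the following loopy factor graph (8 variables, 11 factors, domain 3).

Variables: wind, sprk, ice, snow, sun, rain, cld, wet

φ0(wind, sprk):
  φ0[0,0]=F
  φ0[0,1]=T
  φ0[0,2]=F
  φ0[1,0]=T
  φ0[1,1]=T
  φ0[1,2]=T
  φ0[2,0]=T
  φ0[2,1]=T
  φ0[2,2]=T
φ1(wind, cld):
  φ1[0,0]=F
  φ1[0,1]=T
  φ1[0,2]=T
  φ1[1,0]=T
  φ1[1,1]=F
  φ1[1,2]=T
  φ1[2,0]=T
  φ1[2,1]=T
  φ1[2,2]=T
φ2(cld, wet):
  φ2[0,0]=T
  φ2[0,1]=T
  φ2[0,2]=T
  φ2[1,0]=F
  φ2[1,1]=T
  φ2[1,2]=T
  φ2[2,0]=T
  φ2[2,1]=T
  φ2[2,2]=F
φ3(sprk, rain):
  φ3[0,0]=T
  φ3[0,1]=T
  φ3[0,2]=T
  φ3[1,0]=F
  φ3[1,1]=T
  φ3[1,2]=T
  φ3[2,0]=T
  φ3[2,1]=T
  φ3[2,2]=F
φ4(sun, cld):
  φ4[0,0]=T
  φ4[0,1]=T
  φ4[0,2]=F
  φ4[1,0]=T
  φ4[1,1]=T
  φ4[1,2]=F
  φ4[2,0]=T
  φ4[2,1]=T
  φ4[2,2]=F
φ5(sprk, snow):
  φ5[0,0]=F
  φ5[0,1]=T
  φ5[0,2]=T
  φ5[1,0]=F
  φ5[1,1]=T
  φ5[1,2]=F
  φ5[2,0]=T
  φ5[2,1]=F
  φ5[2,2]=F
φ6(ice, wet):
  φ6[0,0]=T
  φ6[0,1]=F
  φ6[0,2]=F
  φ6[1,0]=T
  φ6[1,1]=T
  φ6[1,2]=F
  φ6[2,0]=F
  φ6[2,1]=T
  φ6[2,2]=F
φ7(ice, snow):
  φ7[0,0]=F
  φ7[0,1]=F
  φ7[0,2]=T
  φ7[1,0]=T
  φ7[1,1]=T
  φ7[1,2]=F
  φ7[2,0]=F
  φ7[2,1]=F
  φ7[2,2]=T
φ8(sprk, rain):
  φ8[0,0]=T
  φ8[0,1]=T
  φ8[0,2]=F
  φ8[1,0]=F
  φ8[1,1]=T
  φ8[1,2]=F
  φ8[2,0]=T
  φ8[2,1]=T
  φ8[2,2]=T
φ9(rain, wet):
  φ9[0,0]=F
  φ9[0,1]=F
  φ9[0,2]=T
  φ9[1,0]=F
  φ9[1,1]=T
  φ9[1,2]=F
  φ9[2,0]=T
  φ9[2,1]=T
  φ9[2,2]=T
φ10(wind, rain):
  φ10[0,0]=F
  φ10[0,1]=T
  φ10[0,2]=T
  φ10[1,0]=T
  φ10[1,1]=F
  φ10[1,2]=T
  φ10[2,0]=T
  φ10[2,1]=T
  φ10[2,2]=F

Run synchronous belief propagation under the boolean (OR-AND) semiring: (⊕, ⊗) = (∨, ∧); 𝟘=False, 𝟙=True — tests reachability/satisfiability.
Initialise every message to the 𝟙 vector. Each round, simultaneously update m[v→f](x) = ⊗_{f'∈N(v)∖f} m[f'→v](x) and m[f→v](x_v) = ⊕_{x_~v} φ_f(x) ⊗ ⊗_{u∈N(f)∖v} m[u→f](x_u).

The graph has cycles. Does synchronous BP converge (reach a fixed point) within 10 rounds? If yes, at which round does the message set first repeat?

CONVERGED at round 5

init: all messages = 𝟙 over 3 values
r1 m[φ0→wind] = [T, T, T]
r1 m[φ0→sprk] = [T, T, T]
r1 m[φ1→wind] = [T, T, T]
r1 m[φ1→cld] = [T, T, T]
r1 m[φ2→cld] = [T, T, T]
r1 m[φ2→wet] = [T, T, T]
r1 m[φ3→sprk] = [T, T, T]
r1 m[φ3→rain] = [T, T, T]
r1 m[φ4→sun] = [T, T, T]
r1 m[φ4→cld] = [T, T, F]
r1 m[φ5→sprk] = [T, T, T]
r1 m[φ5→snow] = [T, T, T]
r1 m[φ6→ice] = [T, T, T]
r1 m[φ6→wet] = [T, T, F]
r1 m[φ7→ice] = [T, T, T]
r1 m[φ7→snow] = [T, T, T]
r1 m[φ8→sprk] = [T, T, T]
r1 m[φ8→rain] = [T, T, T]
r1 m[φ9→rain] = [T, T, T]
r1 m[φ9→wet] = [T, T, T]
r1 m[φ10→wind] = [T, T, T]
r1 m[φ10→rain] = [T, T, T]
r1 m[wind→φ0] = [T, T, T]
r1 m[wind→φ1] = [T, T, T]
r1 m[wind→φ10] = [T, T, T]
r1 m[sprk→φ0] = [T, T, T]
r1 m[sprk→φ3] = [T, T, T]
r1 m[sprk→φ5] = [T, T, T]
r1 m[sprk→φ8] = [T, T, T]
r1 m[ice→φ6] = [T, T, T]
r1 m[ice→φ7] = [T, T, T]
r1 m[snow→φ5] = [T, T, T]
r1 m[snow→φ7] = [T, T, T]
r1 m[sun→φ4] = [T, T, T]
r1 m[rain→φ3] = [T, T, T]
r1 m[rain→φ8] = [T, T, T]
r1 m[rain→φ9] = [T, T, T]
r1 m[rain→φ10] = [T, T, T]
r1 m[cld→φ1] = [T, T, T]
r1 m[cld→φ2] = [T, T, T]
r1 m[cld→φ4] = [T, T, T]
r1 m[wet→φ2] = [T, T, T]
r1 m[wet→φ6] = [T, T, T]
r1 m[wet→φ9] = [T, T, T]
r2 m[φ0→wind] = [T, T, T]
r2 m[φ0→sprk] = [T, T, T]
r2 m[φ1→wind] = [T, T, T]
r2 m[φ1→cld] = [T, T, T]
r2 m[φ2→cld] = [T, T, T]
r2 m[φ2→wet] = [T, T, T]
r2 m[φ3→sprk] = [T, T, T]
r2 m[φ3→rain] = [T, T, T]
r2 m[φ4→sun] = [T, T, T]
r2 m[φ4→cld] = [T, T, F]
r2 m[φ5→sprk] = [T, T, T]
r2 m[φ5→snow] = [T, T, T]
r2 m[φ6→ice] = [T, T, T]
r2 m[φ6→wet] = [T, T, F]
r2 m[φ7→ice] = [T, T, T]
r2 m[φ7→snow] = [T, T, T]
r2 m[φ8→sprk] = [T, T, T]
r2 m[φ8→rain] = [T, T, T]
r2 m[φ9→rain] = [T, T, T]
r2 m[φ9→wet] = [T, T, T]
r2 m[φ10→wind] = [T, T, T]
r2 m[φ10→rain] = [T, T, T]
r2 m[wind→φ0] = [T, T, T]
r2 m[wind→φ1] = [T, T, T]
r2 m[wind→φ10] = [T, T, T]
r2 m[sprk→φ0] = [T, T, T]
r2 m[sprk→φ3] = [T, T, T]
r2 m[sprk→φ5] = [T, T, T]
r2 m[sprk→φ8] = [T, T, T]
r2 m[ice→φ6] = [T, T, T]
r2 m[ice→φ7] = [T, T, T]
r2 m[snow→φ5] = [T, T, T]
r2 m[snow→φ7] = [T, T, T]
r2 m[sun→φ4] = [T, T, T]
r2 m[rain→φ3] = [T, T, T]
r2 m[rain→φ8] = [T, T, T]
r2 m[rain→φ9] = [T, T, T]
r2 m[rain→φ10] = [T, T, T]
r2 m[cld→φ1] = [T, T, F]
r2 m[cld→φ2] = [T, T, F]
r2 m[cld→φ4] = [T, T, T]
r2 m[wet→φ2] = [T, T, F]
r2 m[wet→φ6] = [T, T, T]
r2 m[wet→φ9] = [T, T, F]
r3 m[φ0→wind] = [T, T, T]
r3 m[φ0→sprk] = [T, T, T]
r3 m[φ1→wind] = [T, T, T]
r3 m[φ1→cld] = [T, T, T]
r3 m[φ2→cld] = [T, T, T]
r3 m[φ2→wet] = [T, T, T]
r3 m[φ3→sprk] = [T, T, T]
r3 m[φ3→rain] = [T, T, T]
r3 m[φ4→sun] = [T, T, T]
r3 m[φ4→cld] = [T, T, F]
r3 m[φ5→sprk] = [T, T, T]
r3 m[φ5→snow] = [T, T, T]
r3 m[φ6→ice] = [T, T, T]
r3 m[φ6→wet] = [T, T, F]
r3 m[φ7→ice] = [T, T, T]
r3 m[φ7→snow] = [T, T, T]
r3 m[φ8→sprk] = [T, T, T]
r3 m[φ8→rain] = [T, T, T]
r3 m[φ9→rain] = [F, T, T]
r3 m[φ9→wet] = [T, T, T]
r3 m[φ10→wind] = [T, T, T]
r3 m[φ10→rain] = [T, T, T]
r3 m[wind→φ0] = [T, T, T]
r3 m[wind→φ1] = [T, T, T]
r3 m[wind→φ10] = [T, T, T]
r3 m[sprk→φ0] = [T, T, T]
r3 m[sprk→φ3] = [T, T, T]
r3 m[sprk→φ5] = [T, T, T]
r3 m[sprk→φ8] = [T, T, T]
r3 m[ice→φ6] = [T, T, T]
r3 m[ice→φ7] = [T, T, T]
r3 m[snow→φ5] = [T, T, T]
r3 m[snow→φ7] = [T, T, T]
r3 m[sun→φ4] = [T, T, T]
r3 m[rain→φ3] = [T, T, T]
r3 m[rain→φ8] = [T, T, T]
r3 m[rain→φ9] = [T, T, T]
r3 m[rain→φ10] = [T, T, T]
r3 m[cld→φ1] = [T, T, F]
r3 m[cld→φ2] = [T, T, F]
r3 m[cld→φ4] = [T, T, T]
r3 m[wet→φ2] = [T, T, F]
r3 m[wet→φ6] = [T, T, T]
r3 m[wet→φ9] = [T, T, F]
r4 m[φ0→wind] = [T, T, T]
r4 m[φ0→sprk] = [T, T, T]
r4 m[φ1→wind] = [T, T, T]
r4 m[φ1→cld] = [T, T, T]
r4 m[φ2→cld] = [T, T, T]
r4 m[φ2→wet] = [T, T, T]
r4 m[φ3→sprk] = [T, T, T]
r4 m[φ3→rain] = [T, T, T]
r4 m[φ4→sun] = [T, T, T]
r4 m[φ4→cld] = [T, T, F]
r4 m[φ5→sprk] = [T, T, T]
r4 m[φ5→snow] = [T, T, T]
r4 m[φ6→ice] = [T, T, T]
r4 m[φ6→wet] = [T, T, F]
r4 m[φ7→ice] = [T, T, T]
r4 m[φ7→snow] = [T, T, T]
r4 m[φ8→sprk] = [T, T, T]
r4 m[φ8→rain] = [T, T, T]
r4 m[φ9→rain] = [F, T, T]
r4 m[φ9→wet] = [T, T, T]
r4 m[φ10→wind] = [T, T, T]
r4 m[φ10→rain] = [T, T, T]
r4 m[wind→φ0] = [T, T, T]
r4 m[wind→φ1] = [T, T, T]
r4 m[wind→φ10] = [T, T, T]
r4 m[sprk→φ0] = [T, T, T]
r4 m[sprk→φ3] = [T, T, T]
r4 m[sprk→φ5] = [T, T, T]
r4 m[sprk→φ8] = [T, T, T]
r4 m[ice→φ6] = [T, T, T]
r4 m[ice→φ7] = [T, T, T]
r4 m[snow→φ5] = [T, T, T]
r4 m[snow→φ7] = [T, T, T]
r4 m[sun→φ4] = [T, T, T]
r4 m[rain→φ3] = [F, T, T]
r4 m[rain→φ8] = [F, T, T]
r4 m[rain→φ9] = [T, T, T]
r4 m[rain→φ10] = [F, T, T]
r4 m[cld→φ1] = [T, T, F]
r4 m[cld→φ2] = [T, T, F]
r4 m[cld→φ4] = [T, T, T]
r4 m[wet→φ2] = [T, T, F]
r4 m[wet→φ6] = [T, T, T]
r4 m[wet→φ9] = [T, T, F]
r5 m[φ0→wind] = [T, T, T]
r5 m[φ0→sprk] = [T, T, T]
r5 m[φ1→wind] = [T, T, T]
r5 m[φ1→cld] = [T, T, T]
r5 m[φ2→cld] = [T, T, T]
r5 m[φ2→wet] = [T, T, T]
r5 m[φ3→sprk] = [T, T, T]
r5 m[φ3→rain] = [T, T, T]
r5 m[φ4→sun] = [T, T, T]
r5 m[φ4→cld] = [T, T, F]
r5 m[φ5→sprk] = [T, T, T]
r5 m[φ5→snow] = [T, T, T]
r5 m[φ6→ice] = [T, T, T]
r5 m[φ6→wet] = [T, T, F]
r5 m[φ7→ice] = [T, T, T]
r5 m[φ7→snow] = [T, T, T]
r5 m[φ8→sprk] = [T, T, T]
r5 m[φ8→rain] = [T, T, T]
r5 m[φ9→rain] = [F, T, T]
r5 m[φ9→wet] = [T, T, T]
r5 m[φ10→wind] = [T, T, T]
r5 m[φ10→rain] = [T, T, T]
r5 m[wind→φ0] = [T, T, T]
r5 m[wind→φ1] = [T, T, T]
r5 m[wind→φ10] = [T, T, T]
r5 m[sprk→φ0] = [T, T, T]
r5 m[sprk→φ3] = [T, T, T]
r5 m[sprk→φ5] = [T, T, T]
r5 m[sprk→φ8] = [T, T, T]
r5 m[ice→φ6] = [T, T, T]
r5 m[ice→φ7] = [T, T, T]
r5 m[snow→φ5] = [T, T, T]
r5 m[snow→φ7] = [T, T, T]
r5 m[sun→φ4] = [T, T, T]
r5 m[rain→φ3] = [F, T, T]
r5 m[rain→φ8] = [F, T, T]
r5 m[rain→φ9] = [T, T, T]
r5 m[rain→φ10] = [F, T, T]
r5 m[cld→φ1] = [T, T, F]
r5 m[cld→φ2] = [T, T, F]
r5 m[cld→φ4] = [T, T, T]
r5 m[wet→φ2] = [T, T, F]
r5 m[wet→φ6] = [T, T, T]
r5 m[wet→φ9] = [T, T, F]
fixed point reached at round 5
messages reach a fixed point at round 5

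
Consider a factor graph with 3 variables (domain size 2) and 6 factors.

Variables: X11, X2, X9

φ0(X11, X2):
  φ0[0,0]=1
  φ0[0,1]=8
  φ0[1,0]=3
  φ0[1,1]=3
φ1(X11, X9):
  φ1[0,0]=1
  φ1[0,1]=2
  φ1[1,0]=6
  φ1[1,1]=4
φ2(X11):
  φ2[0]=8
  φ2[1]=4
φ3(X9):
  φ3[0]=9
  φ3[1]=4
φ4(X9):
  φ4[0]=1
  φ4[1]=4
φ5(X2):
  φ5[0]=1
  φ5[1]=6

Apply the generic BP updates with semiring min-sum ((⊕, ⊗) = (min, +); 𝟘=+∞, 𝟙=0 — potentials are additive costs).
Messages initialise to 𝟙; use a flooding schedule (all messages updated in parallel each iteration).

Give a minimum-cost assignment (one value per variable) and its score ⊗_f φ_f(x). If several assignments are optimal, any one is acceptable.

assignment: (X11=0, X2=0, X9=1); score = 20

init: all messages = 𝟙 over 2 values
r1 m[φ0→X11] = [1, 3]
r1 m[φ0→X2] = [1, 3]
r1 m[φ1→X11] = [1, 4]
r1 m[φ1→X9] = [1, 2]
r1 m[φ2→X11] = [8, 4]
r1 m[φ3→X9] = [9, 4]
r1 m[φ4→X9] = [1, 4]
r1 m[φ5→X2] = [1, 6]
r1 m[X11→φ0] = [0, 0]
r1 m[X11→φ1] = [0, 0]
r1 m[X11→φ2] = [0, 0]
r1 m[X2→φ0] = [0, 0]
r1 m[X2→φ5] = [0, 0]
r1 m[X9→φ1] = [0, 0]
r1 m[X9→φ3] = [0, 0]
r1 m[X9→φ4] = [0, 0]
r2 m[φ0→X11] = [1, 3]
r2 m[φ0→X2] = [1, 3]
r2 m[φ1→X11] = [1, 4]
r2 m[φ1→X9] = [1, 2]
r2 m[φ2→X11] = [8, 4]
r2 m[φ3→X9] = [9, 4]
r2 m[φ4→X9] = [1, 4]
r2 m[φ5→X2] = [1, 6]
r2 m[X11→φ0] = [9, 8]
r2 m[X11→φ1] = [9, 7]
r2 m[X11→φ2] = [2, 7]
r2 m[X2→φ0] = [1, 6]
r2 m[X2→φ5] = [1, 3]
r2 m[X9→φ1] = [10, 8]
r2 m[X9→φ3] = [2, 6]
r2 m[X9→φ4] = [10, 6]
r3 m[φ0→X11] = [2, 4]
r3 m[φ0→X2] = [10, 11]
r3 m[φ1→X11] = [10, 12]
r3 m[φ1→X9] = [10, 11]
r3 m[φ2→X11] = [8, 4]
r3 m[φ3→X9] = [9, 4]
r3 m[φ4→X9] = [1, 4]
r3 m[φ5→X2] = [1, 6]
r3 m[X11→φ0] = [9, 8]
r3 m[X11→φ1] = [9, 7]
r3 m[X11→φ2] = [2, 7]
r3 m[X2→φ0] = [1, 6]
r3 m[X2→φ5] = [1, 3]
r3 m[X9→φ1] = [10, 8]
r3 m[X9→φ3] = [2, 6]
r3 m[X9→φ4] = [10, 6]
r4 m[φ0→X11] = [2, 4]
r4 m[φ0→X2] = [10, 11]
r4 m[φ1→X11] = [10, 12]
r4 m[φ1→X9] = [10, 11]
r4 m[φ2→X11] = [8, 4]
r4 m[φ3→X9] = [9, 4]
r4 m[φ4→X9] = [1, 4]
r4 m[φ5→X2] = [1, 6]
r4 m[X11→φ0] = [18, 16]
r4 m[X11→φ1] = [10, 8]
r4 m[X11→φ2] = [12, 16]
r4 m[X2→φ0] = [1, 6]
r4 m[X2→φ5] = [10, 11]
r4 m[X9→φ1] = [10, 8]
r4 m[X9→φ3] = [11, 15]
r4 m[X9→φ4] = [19, 15]
r5 m[φ0→X11] = [2, 4]
r5 m[φ0→X2] = [19, 19]
r5 m[φ1→X11] = [10, 12]
r5 m[φ1→X9] = [11, 12]
r5 m[φ2→X11] = [8, 4]
r5 m[φ3→X9] = [9, 4]
r5 m[φ4→X9] = [1, 4]
r5 m[φ5→X2] = [1, 6]
r5 m[X11→φ0] = [18, 16]
r5 m[X11→φ1] = [10, 8]
r5 m[X11→φ2] = [12, 16]
r5 m[X2→φ0] = [1, 6]
r5 m[X2→φ5] = [10, 11]
r5 m[X9→φ1] = [10, 8]
r5 m[X9→φ3] = [11, 15]
r5 m[X9→φ4] = [19, 15]
r6 m[φ0→X11] = [2, 4]
r6 m[φ0→X2] = [19, 19]
r6 m[φ1→X11] = [10, 12]
r6 m[φ1→X9] = [11, 12]
r6 m[φ2→X11] = [8, 4]
r6 m[φ3→X9] = [9, 4]
r6 m[φ4→X9] = [1, 4]
r6 m[φ5→X2] = [1, 6]
r6 m[X11→φ0] = [18, 16]
r6 m[X11→φ1] = [10, 8]
r6 m[X11→φ2] = [12, 16]
r6 m[X2→φ0] = [1, 6]
r6 m[X2→φ5] = [19, 19]
r6 m[X9→φ1] = [10, 8]
r6 m[X9→φ3] = [12, 16]
r6 m[X9→φ4] = [20, 16]
r7 m[φ0→X11] = [2, 4]
r7 m[φ0→X2] = [19, 19]
r7 m[φ1→X11] = [10, 12]
r7 m[φ1→X9] = [11, 12]
r7 m[φ2→X11] = [8, 4]
r7 m[φ3→X9] = [9, 4]
r7 m[φ4→X9] = [1, 4]
r7 m[φ5→X2] = [1, 6]
r7 m[X11→φ0] = [18, 16]
r7 m[X11→φ1] = [10, 8]
r7 m[X11→φ2] = [12, 16]
r7 m[X2→φ0] = [1, 6]
r7 m[X2→φ5] = [19, 19]
r7 m[X9→φ1] = [10, 8]
r7 m[X9→φ3] = [12, 16]
r7 m[X9→φ4] = [20, 16]
fixed point reached at round 7
traceback from X11: (X11=0, X2=0, X9=1), score=20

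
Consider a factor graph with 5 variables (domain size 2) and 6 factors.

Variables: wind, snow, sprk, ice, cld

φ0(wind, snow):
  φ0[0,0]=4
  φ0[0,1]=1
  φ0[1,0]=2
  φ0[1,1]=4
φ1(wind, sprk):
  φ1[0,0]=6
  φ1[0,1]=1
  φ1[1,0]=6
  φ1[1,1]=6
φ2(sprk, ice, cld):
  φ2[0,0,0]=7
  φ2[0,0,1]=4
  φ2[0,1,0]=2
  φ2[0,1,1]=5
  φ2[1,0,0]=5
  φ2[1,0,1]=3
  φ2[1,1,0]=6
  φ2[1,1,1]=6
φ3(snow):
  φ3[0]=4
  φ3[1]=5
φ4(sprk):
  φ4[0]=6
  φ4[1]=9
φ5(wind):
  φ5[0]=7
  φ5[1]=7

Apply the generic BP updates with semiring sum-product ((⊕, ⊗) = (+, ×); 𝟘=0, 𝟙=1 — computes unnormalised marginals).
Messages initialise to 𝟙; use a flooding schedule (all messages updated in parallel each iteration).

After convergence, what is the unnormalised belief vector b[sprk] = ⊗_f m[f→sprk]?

init: all messages = 𝟙 over 2 values
r1 m[φ0→wind] = [5, 6]
r1 m[φ0→snow] = [6, 5]
r1 m[φ1→wind] = [7, 12]
r1 m[φ1→sprk] = [12, 7]
r1 m[φ2→sprk] = [18, 20]
r1 m[φ2→ice] = [19, 19]
r1 m[φ2→cld] = [20, 18]
r1 m[φ3→snow] = [4, 5]
r1 m[φ4→sprk] = [6, 9]
r1 m[φ5→wind] = [7, 7]
r1 m[wind→φ0] = [1, 1]
r1 m[wind→φ1] = [1, 1]
r1 m[wind→φ5] = [1, 1]
r1 m[snow→φ0] = [1, 1]
r1 m[snow→φ3] = [1, 1]
r1 m[sprk→φ1] = [1, 1]
r1 m[sprk→φ2] = [1, 1]
r1 m[sprk→φ4] = [1, 1]
r1 m[ice→φ2] = [1, 1]
r1 m[cld→φ2] = [1, 1]
r2 m[φ0→wind] = [5, 6]
r2 m[φ0→snow] = [6, 5]
r2 m[φ1→wind] = [7, 12]
r2 m[φ1→sprk] = [12, 7]
r2 m[φ2→sprk] = [18, 20]
r2 m[φ2→ice] = [19, 19]
r2 m[φ2→cld] = [20, 18]
r2 m[φ3→snow] = [4, 5]
r2 m[φ4→sprk] = [6, 9]
r2 m[φ5→wind] = [7, 7]
r2 m[wind→φ0] = [49, 84]
r2 m[wind→φ1] = [35, 42]
r2 m[wind→φ5] = [35, 72]
r2 m[snow→φ0] = [4, 5]
r2 m[snow→φ3] = [6, 5]
r2 m[sprk→φ1] = [108, 180]
r2 m[sprk→φ2] = [72, 63]
r2 m[sprk→φ4] = [216, 140]
r2 m[ice→φ2] = [1, 1]
r2 m[cld→φ2] = [1, 1]
r3 m[φ0→wind] = [21, 28]
r3 m[φ0→snow] = [364, 385]
r3 m[φ1→wind] = [828, 1728]
r3 m[φ1→sprk] = [462, 287]
r3 m[φ2→sprk] = [18, 20]
r3 m[φ2→ice] = [1296, 1260]
r3 m[φ2→cld] = [1341, 1215]
r3 m[φ3→snow] = [4, 5]
r3 m[φ4→sprk] = [6, 9]
r3 m[φ5→wind] = [7, 7]
r3 m[wind→φ0] = [49, 84]
r3 m[wind→φ1] = [35, 42]
r3 m[wind→φ5] = [35, 72]
r3 m[snow→φ0] = [4, 5]
r3 m[snow→φ3] = [6, 5]
r3 m[sprk→φ1] = [108, 180]
r3 m[sprk→φ2] = [72, 63]
r3 m[sprk→φ4] = [216, 140]
r3 m[ice→φ2] = [1, 1]
r3 m[cld→φ2] = [1, 1]
r4 m[φ0→wind] = [21, 28]
r4 m[φ0→snow] = [364, 385]
r4 m[φ1→wind] = [828, 1728]
r4 m[φ1→sprk] = [462, 287]
r4 m[φ2→sprk] = [18, 20]
r4 m[φ2→ice] = [1296, 1260]
r4 m[φ2→cld] = [1341, 1215]
r4 m[φ3→snow] = [4, 5]
r4 m[φ4→sprk] = [6, 9]
r4 m[φ5→wind] = [7, 7]
r4 m[wind→φ0] = [5796, 12096]
r4 m[wind→φ1] = [147, 196]
r4 m[wind→φ5] = [17388, 48384]
r4 m[snow→φ0] = [4, 5]
r4 m[snow→φ3] = [364, 385]
r4 m[sprk→φ1] = [108, 180]
r4 m[sprk→φ2] = [2772, 2583]
r4 m[sprk→φ4] = [8316, 5740]
r4 m[ice→φ2] = [1, 1]
r4 m[cld→φ2] = [1, 1]
r5 m[φ0→wind] = [21, 28]
r5 m[φ0→snow] = [47376, 54180]
r5 m[φ1→wind] = [828, 1728]
r5 m[φ1→sprk] = [2058, 1323]
r5 m[φ2→sprk] = [18, 20]
r5 m[φ2→ice] = [51156, 50400]
r5 m[φ2→cld] = [53361, 48195]
r5 m[φ3→snow] = [4, 5]
r5 m[φ4→sprk] = [6, 9]
r5 m[φ5→wind] = [7, 7]
r5 m[wind→φ0] = [5796, 12096]
r5 m[wind→φ1] = [147, 196]
r5 m[wind→φ5] = [17388, 48384]
r5 m[snow→φ0] = [4, 5]
r5 m[snow→φ3] = [364, 385]
r5 m[sprk→φ1] = [108, 180]
r5 m[sprk→φ2] = [2772, 2583]
r5 m[sprk→φ4] = [8316, 5740]
r5 m[ice→φ2] = [1, 1]
r5 m[cld→φ2] = [1, 1]
r6 m[φ0→wind] = [21, 28]
r6 m[φ0→snow] = [47376, 54180]
r6 m[φ1→wind] = [828, 1728]
r6 m[φ1→sprk] = [2058, 1323]
r6 m[φ2→sprk] = [18, 20]
r6 m[φ2→ice] = [51156, 50400]
r6 m[φ2→cld] = [53361, 48195]
r6 m[φ3→snow] = [4, 5]
r6 m[φ4→sprk] = [6, 9]
r6 m[φ5→wind] = [7, 7]
r6 m[wind→φ0] = [5796, 12096]
r6 m[wind→φ1] = [147, 196]
r6 m[wind→φ5] = [17388, 48384]
r6 m[snow→φ0] = [4, 5]
r6 m[snow→φ3] = [47376, 54180]
r6 m[sprk→φ1] = [108, 180]
r6 m[sprk→φ2] = [12348, 11907]
r6 m[sprk→φ4] = [37044, 26460]
r6 m[ice→φ2] = [1, 1]
r6 m[cld→φ2] = [1, 1]
r7 m[φ0→wind] = [21, 28]
r7 m[φ0→snow] = [47376, 54180]
r7 m[φ1→wind] = [828, 1728]
r7 m[φ1→sprk] = [2058, 1323]
r7 m[φ2→sprk] = [18, 20]
r7 m[φ2→ice] = [231084, 229320]
r7 m[φ2→cld] = [242109, 218295]
r7 m[φ3→snow] = [4, 5]
r7 m[φ4→sprk] = [6, 9]
r7 m[φ5→wind] = [7, 7]
r7 m[wind→φ0] = [5796, 12096]
r7 m[wind→φ1] = [147, 196]
r7 m[wind→φ5] = [17388, 48384]
r7 m[snow→φ0] = [4, 5]
r7 m[snow→φ3] = [47376, 54180]
r7 m[sprk→φ1] = [108, 180]
r7 m[sprk→φ2] = [12348, 11907]
r7 m[sprk→φ4] = [37044, 26460]
r7 m[ice→φ2] = [1, 1]
r7 m[cld→φ2] = [1, 1]
r8 m[φ0→wind] = [21, 28]
r8 m[φ0→snow] = [47376, 54180]
r8 m[φ1→wind] = [828, 1728]
r8 m[φ1→sprk] = [2058, 1323]
r8 m[φ2→sprk] = [18, 20]
r8 m[φ2→ice] = [231084, 229320]
r8 m[φ2→cld] = [242109, 218295]
r8 m[φ3→snow] = [4, 5]
r8 m[φ4→sprk] = [6, 9]
r8 m[φ5→wind] = [7, 7]
r8 m[wind→φ0] = [5796, 12096]
r8 m[wind→φ1] = [147, 196]
r8 m[wind→φ5] = [17388, 48384]
r8 m[snow→φ0] = [4, 5]
r8 m[snow→φ3] = [47376, 54180]
r8 m[sprk→φ1] = [108, 180]
r8 m[sprk→φ2] = [12348, 11907]
r8 m[sprk→φ4] = [37044, 26460]
r8 m[ice→φ2] = [1, 1]
r8 m[cld→φ2] = [1, 1]
fixed point reached at round 8
b[sprk] = ⊗ incoming = [222264, 238140]

b[sprk] = [222264, 238140]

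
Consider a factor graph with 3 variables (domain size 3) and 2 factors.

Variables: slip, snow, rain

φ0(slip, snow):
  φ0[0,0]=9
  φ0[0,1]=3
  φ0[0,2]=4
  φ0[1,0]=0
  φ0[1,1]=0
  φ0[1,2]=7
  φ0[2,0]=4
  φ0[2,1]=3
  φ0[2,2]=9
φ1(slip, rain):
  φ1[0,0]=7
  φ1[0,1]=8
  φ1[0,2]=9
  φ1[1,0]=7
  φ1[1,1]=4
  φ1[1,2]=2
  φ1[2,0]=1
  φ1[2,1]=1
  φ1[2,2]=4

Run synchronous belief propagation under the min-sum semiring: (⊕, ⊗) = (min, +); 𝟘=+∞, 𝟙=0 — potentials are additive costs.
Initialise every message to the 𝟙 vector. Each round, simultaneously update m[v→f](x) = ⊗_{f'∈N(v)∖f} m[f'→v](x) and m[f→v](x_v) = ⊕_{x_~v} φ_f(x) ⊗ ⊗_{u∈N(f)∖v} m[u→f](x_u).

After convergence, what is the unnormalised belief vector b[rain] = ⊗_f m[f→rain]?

init: all messages = 𝟙 over 3 values
r1 m[φ0→slip] = [3, 0, 3]
r1 m[φ0→snow] = [0, 0, 4]
r1 m[φ1→slip] = [7, 2, 1]
r1 m[φ1→rain] = [1, 1, 2]
r1 m[slip→φ0] = [0, 0, 0]
r1 m[slip→φ1] = [0, 0, 0]
r1 m[snow→φ0] = [0, 0, 0]
r1 m[rain→φ1] = [0, 0, 0]
r2 m[φ0→slip] = [3, 0, 3]
r2 m[φ0→snow] = [0, 0, 4]
r2 m[φ1→slip] = [7, 2, 1]
r2 m[φ1→rain] = [1, 1, 2]
r2 m[slip→φ0] = [7, 2, 1]
r2 m[slip→φ1] = [3, 0, 3]
r2 m[snow→φ0] = [0, 0, 0]
r2 m[rain→φ1] = [0, 0, 0]
r3 m[φ0→slip] = [3, 0, 3]
r3 m[φ0→snow] = [2, 2, 9]
r3 m[φ1→slip] = [7, 2, 1]
r3 m[φ1→rain] = [4, 4, 2]
r3 m[slip→φ0] = [7, 2, 1]
r3 m[slip→φ1] = [3, 0, 3]
r3 m[snow→φ0] = [0, 0, 0]
r3 m[rain→φ1] = [0, 0, 0]
r4 m[φ0→slip] = [3, 0, 3]
r4 m[φ0→snow] = [2, 2, 9]
r4 m[φ1→slip] = [7, 2, 1]
r4 m[φ1→rain] = [4, 4, 2]
r4 m[slip→φ0] = [7, 2, 1]
r4 m[slip→φ1] = [3, 0, 3]
r4 m[snow→φ0] = [0, 0, 0]
r4 m[rain→φ1] = [0, 0, 0]
fixed point reached at round 4
b[rain] = ⊗ incoming = [4, 4, 2]

b[rain] = [4, 4, 2]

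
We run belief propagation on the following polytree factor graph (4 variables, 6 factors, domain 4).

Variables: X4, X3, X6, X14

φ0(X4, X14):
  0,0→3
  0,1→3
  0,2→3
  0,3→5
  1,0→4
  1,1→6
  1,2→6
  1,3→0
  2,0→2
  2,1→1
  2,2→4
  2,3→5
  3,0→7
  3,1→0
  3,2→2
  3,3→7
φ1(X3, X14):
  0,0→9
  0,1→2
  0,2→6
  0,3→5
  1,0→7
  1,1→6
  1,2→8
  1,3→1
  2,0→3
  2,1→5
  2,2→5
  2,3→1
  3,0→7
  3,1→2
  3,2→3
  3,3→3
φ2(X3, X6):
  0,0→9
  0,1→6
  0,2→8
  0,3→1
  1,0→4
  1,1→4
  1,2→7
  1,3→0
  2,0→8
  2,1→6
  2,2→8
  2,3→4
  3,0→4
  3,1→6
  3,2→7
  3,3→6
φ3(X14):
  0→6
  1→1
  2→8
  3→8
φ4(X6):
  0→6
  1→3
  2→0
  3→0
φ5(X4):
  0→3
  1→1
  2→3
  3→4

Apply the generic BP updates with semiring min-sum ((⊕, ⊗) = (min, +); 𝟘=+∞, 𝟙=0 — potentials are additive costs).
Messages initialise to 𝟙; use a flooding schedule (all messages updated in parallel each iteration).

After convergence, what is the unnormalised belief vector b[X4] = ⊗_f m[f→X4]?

b[X4] = [10, 10, 8, 8]

init: all messages = 𝟙 over 4 values
r1 m[φ0→X4] = [3, 0, 1, 0]
r1 m[φ0→X14] = [2, 0, 2, 0]
r1 m[φ1→X3] = [2, 1, 1, 2]
r1 m[φ1→X14] = [3, 2, 3, 1]
r1 m[φ2→X3] = [1, 0, 4, 4]
r1 m[φ2→X6] = [4, 4, 7, 0]
r1 m[φ3→X14] = [6, 1, 8, 8]
r1 m[φ4→X6] = [6, 3, 0, 0]
r1 m[φ5→X4] = [3, 1, 3, 4]
r1 m[X4→φ0] = [0, 0, 0, 0]
r1 m[X4→φ5] = [0, 0, 0, 0]
r1 m[X3→φ1] = [0, 0, 0, 0]
r1 m[X3→φ2] = [0, 0, 0, 0]
r1 m[X6→φ2] = [0, 0, 0, 0]
r1 m[X6→φ4] = [0, 0, 0, 0]
r1 m[X14→φ0] = [0, 0, 0, 0]
r1 m[X14→φ1] = [0, 0, 0, 0]
r1 m[X14→φ3] = [0, 0, 0, 0]
r2 m[φ0→X4] = [3, 0, 1, 0]
r2 m[φ0→X14] = [2, 0, 2, 0]
r2 m[φ1→X3] = [2, 1, 1, 2]
r2 m[φ1→X14] = [3, 2, 3, 1]
r2 m[φ2→X3] = [1, 0, 4, 4]
r2 m[φ2→X6] = [4, 4, 7, 0]
r2 m[φ3→X14] = [6, 1, 8, 8]
r2 m[φ4→X6] = [6, 3, 0, 0]
r2 m[φ5→X4] = [3, 1, 3, 4]
r2 m[X4→φ0] = [3, 1, 3, 4]
r2 m[X4→φ5] = [3, 0, 1, 0]
r2 m[X3→φ1] = [1, 0, 4, 4]
r2 m[X3→φ2] = [2, 1, 1, 2]
r2 m[X6→φ2] = [6, 3, 0, 0]
r2 m[X6→φ4] = [4, 4, 7, 0]
r2 m[X14→φ0] = [9, 3, 11, 9]
r2 m[X14→φ1] = [8, 1, 10, 8]
r2 m[X14→φ3] = [5, 2, 5, 1]
r3 m[φ0→X4] = [6, 9, 4, 3]
r3 m[φ0→X14] = [5, 4, 6, 1]
r3 m[φ1→X3] = [3, 7, 6, 3]
r3 m[φ1→X14] = [7, 3, 7, 1]
r3 m[φ2→X3] = [1, 0, 4, 6]
r3 m[φ2→X6] = [5, 5, 8, 1]
r3 m[φ3→X14] = [6, 1, 8, 8]
r3 m[φ4→X6] = [6, 3, 0, 0]
r3 m[φ5→X4] = [3, 1, 3, 4]
r3 m[X4→φ0] = [3, 1, 3, 4]
r3 m[X4→φ5] = [3, 0, 1, 0]
r3 m[X3→φ1] = [1, 0, 4, 4]
r3 m[X3→φ2] = [2, 1, 1, 2]
r3 m[X6→φ2] = [6, 3, 0, 0]
r3 m[X6→φ4] = [4, 4, 7, 0]
r3 m[X14→φ0] = [9, 3, 11, 9]
r3 m[X14→φ1] = [8, 1, 10, 8]
r3 m[X14→φ3] = [5, 2, 5, 1]
r4 m[φ0→X4] = [6, 9, 4, 3]
r4 m[φ0→X14] = [5, 4, 6, 1]
r4 m[φ1→X3] = [3, 7, 6, 3]
r4 m[φ1→X14] = [7, 3, 7, 1]
r4 m[φ2→X3] = [1, 0, 4, 6]
r4 m[φ2→X6] = [5, 5, 8, 1]
r4 m[φ3→X14] = [6, 1, 8, 8]
r4 m[φ4→X6] = [6, 3, 0, 0]
r4 m[φ5→X4] = [3, 1, 3, 4]
r4 m[X4→φ0] = [3, 1, 3, 4]
r4 m[X4→φ5] = [6, 9, 4, 3]
r4 m[X3→φ1] = [1, 0, 4, 6]
r4 m[X3→φ2] = [3, 7, 6, 3]
r4 m[X6→φ2] = [6, 3, 0, 0]
r4 m[X6→φ4] = [5, 5, 8, 1]
r4 m[X14→φ0] = [13, 4, 15, 9]
r4 m[X14→φ1] = [11, 5, 14, 9]
r4 m[X14→φ3] = [12, 7, 13, 2]
r5 m[φ0→X4] = [7, 9, 5, 4]
r5 m[φ0→X14] = [5, 4, 6, 1]
r5 m[φ1→X3] = [7, 10, 10, 7]
r5 m[φ1→X14] = [7, 3, 7, 1]
r5 m[φ2→X3] = [1, 0, 4, 6]
r5 m[φ2→X6] = [7, 9, 10, 4]
r5 m[φ3→X14] = [6, 1, 8, 8]
r5 m[φ4→X6] = [6, 3, 0, 0]
r5 m[φ5→X4] = [3, 1, 3, 4]
r5 m[X4→φ0] = [3, 1, 3, 4]
r5 m[X4→φ5] = [6, 9, 4, 3]
r5 m[X3→φ1] = [1, 0, 4, 6]
r5 m[X3→φ2] = [3, 7, 6, 3]
r5 m[X6→φ2] = [6, 3, 0, 0]
r5 m[X6→φ4] = [5, 5, 8, 1]
r5 m[X14→φ0] = [13, 4, 15, 9]
r5 m[X14→φ1] = [11, 5, 14, 9]
r5 m[X14→φ3] = [12, 7, 13, 2]
r6 m[φ0→X4] = [7, 9, 5, 4]
r6 m[φ0→X14] = [5, 4, 6, 1]
r6 m[φ1→X3] = [7, 10, 10, 7]
r6 m[φ1→X14] = [7, 3, 7, 1]
r6 m[φ2→X3] = [1, 0, 4, 6]
r6 m[φ2→X6] = [7, 9, 10, 4]
r6 m[φ3→X14] = [6, 1, 8, 8]
r6 m[φ4→X6] = [6, 3, 0, 0]
r6 m[φ5→X4] = [3, 1, 3, 4]
r6 m[X4→φ0] = [3, 1, 3, 4]
r6 m[X4→φ5] = [7, 9, 5, 4]
r6 m[X3→φ1] = [1, 0, 4, 6]
r6 m[X3→φ2] = [7, 10, 10, 7]
r6 m[X6→φ2] = [6, 3, 0, 0]
r6 m[X6→φ4] = [7, 9, 10, 4]
r6 m[X14→φ0] = [13, 4, 15, 9]
r6 m[X14→φ1] = [11, 5, 14, 9]
r6 m[X14→φ3] = [12, 7, 13, 2]
r7 m[φ0→X4] = [7, 9, 5, 4]
r7 m[φ0→X14] = [5, 4, 6, 1]
r7 m[φ1→X3] = [7, 10, 10, 7]
r7 m[φ1→X14] = [7, 3, 7, 1]
r7 m[φ2→X3] = [1, 0, 4, 6]
r7 m[φ2→X6] = [11, 13, 14, 8]
r7 m[φ3→X14] = [6, 1, 8, 8]
r7 m[φ4→X6] = [6, 3, 0, 0]
r7 m[φ5→X4] = [3, 1, 3, 4]
r7 m[X4→φ0] = [3, 1, 3, 4]
r7 m[X4→φ5] = [7, 9, 5, 4]
r7 m[X3→φ1] = [1, 0, 4, 6]
r7 m[X3→φ2] = [7, 10, 10, 7]
r7 m[X6→φ2] = [6, 3, 0, 0]
r7 m[X6→φ4] = [7, 9, 10, 4]
r7 m[X14→φ0] = [13, 4, 15, 9]
r7 m[X14→φ1] = [11, 5, 14, 9]
r7 m[X14→φ3] = [12, 7, 13, 2]
r8 m[φ0→X4] = [7, 9, 5, 4]
r8 m[φ0→X14] = [5, 4, 6, 1]
r8 m[φ1→X3] = [7, 10, 10, 7]
r8 m[φ1→X14] = [7, 3, 7, 1]
r8 m[φ2→X3] = [1, 0, 4, 6]
r8 m[φ2→X6] = [11, 13, 14, 8]
r8 m[φ3→X14] = [6, 1, 8, 8]
r8 m[φ4→X6] = [6, 3, 0, 0]
r8 m[φ5→X4] = [3, 1, 3, 4]
r8 m[X4→φ0] = [3, 1, 3, 4]
r8 m[X4→φ5] = [7, 9, 5, 4]
r8 m[X3→φ1] = [1, 0, 4, 6]
r8 m[X3→φ2] = [7, 10, 10, 7]
r8 m[X6→φ2] = [6, 3, 0, 0]
r8 m[X6→φ4] = [11, 13, 14, 8]
r8 m[X14→φ0] = [13, 4, 15, 9]
r8 m[X14→φ1] = [11, 5, 14, 9]
r8 m[X14→φ3] = [12, 7, 13, 2]
r9 m[φ0→X4] = [7, 9, 5, 4]
r9 m[φ0→X14] = [5, 4, 6, 1]
r9 m[φ1→X3] = [7, 10, 10, 7]
r9 m[φ1→X14] = [7, 3, 7, 1]
r9 m[φ2→X3] = [1, 0, 4, 6]
r9 m[φ2→X6] = [11, 13, 14, 8]
r9 m[φ3→X14] = [6, 1, 8, 8]
r9 m[φ4→X6] = [6, 3, 0, 0]
r9 m[φ5→X4] = [3, 1, 3, 4]
r9 m[X4→φ0] = [3, 1, 3, 4]
r9 m[X4→φ5] = [7, 9, 5, 4]
r9 m[X3→φ1] = [1, 0, 4, 6]
r9 m[X3→φ2] = [7, 10, 10, 7]
r9 m[X6→φ2] = [6, 3, 0, 0]
r9 m[X6→φ4] = [11, 13, 14, 8]
r9 m[X14→φ0] = [13, 4, 15, 9]
r9 m[X14→φ1] = [11, 5, 14, 9]
r9 m[X14→φ3] = [12, 7, 13, 2]
fixed point reached at round 9
b[X4] = ⊗ incoming = [10, 10, 8, 8]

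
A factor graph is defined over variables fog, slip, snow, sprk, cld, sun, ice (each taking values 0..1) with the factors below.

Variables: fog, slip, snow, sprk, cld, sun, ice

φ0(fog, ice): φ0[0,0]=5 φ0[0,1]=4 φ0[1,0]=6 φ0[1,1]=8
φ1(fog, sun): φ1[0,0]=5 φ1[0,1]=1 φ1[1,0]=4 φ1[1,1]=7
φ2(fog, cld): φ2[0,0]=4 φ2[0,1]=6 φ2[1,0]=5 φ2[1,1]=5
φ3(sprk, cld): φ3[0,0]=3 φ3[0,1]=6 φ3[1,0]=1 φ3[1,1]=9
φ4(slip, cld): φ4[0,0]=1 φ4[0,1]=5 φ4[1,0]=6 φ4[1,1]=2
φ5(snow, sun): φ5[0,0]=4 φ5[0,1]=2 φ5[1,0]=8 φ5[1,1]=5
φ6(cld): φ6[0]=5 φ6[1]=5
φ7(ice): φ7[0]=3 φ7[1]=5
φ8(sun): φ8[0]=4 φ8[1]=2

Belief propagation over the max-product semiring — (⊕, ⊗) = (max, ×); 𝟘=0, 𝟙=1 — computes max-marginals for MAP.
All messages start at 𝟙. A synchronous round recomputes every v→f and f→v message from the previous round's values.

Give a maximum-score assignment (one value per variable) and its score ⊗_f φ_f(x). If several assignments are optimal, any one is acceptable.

assignment: (fog=1, slip=0, snow=1, sprk=1, cld=1, sun=0, ice=1); score = 5760000

init: all messages = 𝟙 over 2 values
r1 m[φ0→fog] = [5, 8]
r1 m[φ0→ice] = [6, 8]
r1 m[φ1→fog] = [5, 7]
r1 m[φ1→sun] = [5, 7]
r1 m[φ2→fog] = [6, 5]
r1 m[φ2→cld] = [5, 6]
r1 m[φ3→sprk] = [6, 9]
r1 m[φ3→cld] = [3, 9]
r1 m[φ4→slip] = [5, 6]
r1 m[φ4→cld] = [6, 5]
r1 m[φ5→snow] = [4, 8]
r1 m[φ5→sun] = [8, 5]
r1 m[φ6→cld] = [5, 5]
r1 m[φ7→ice] = [3, 5]
r1 m[φ8→sun] = [4, 2]
r1 m[fog→φ0] = [1, 1]
r1 m[fog→φ1] = [1, 1]
r1 m[fog→φ2] = [1, 1]
r1 m[slip→φ4] = [1, 1]
r1 m[snow→φ5] = [1, 1]
r1 m[sprk→φ3] = [1, 1]
r1 m[cld→φ2] = [1, 1]
r1 m[cld→φ3] = [1, 1]
r1 m[cld→φ4] = [1, 1]
r1 m[cld→φ6] = [1, 1]
r1 m[sun→φ1] = [1, 1]
r1 m[sun→φ5] = [1, 1]
r1 m[sun→φ8] = [1, 1]
r1 m[ice→φ0] = [1, 1]
r1 m[ice→φ7] = [1, 1]
r2 m[φ0→fog] = [5, 8]
r2 m[φ0→ice] = [6, 8]
r2 m[φ1→fog] = [5, 7]
r2 m[φ1→sun] = [5, 7]
r2 m[φ2→fog] = [6, 5]
r2 m[φ2→cld] = [5, 6]
r2 m[φ3→sprk] = [6, 9]
r2 m[φ3→cld] = [3, 9]
r2 m[φ4→slip] = [5, 6]
r2 m[φ4→cld] = [6, 5]
r2 m[φ5→snow] = [4, 8]
r2 m[φ5→sun] = [8, 5]
r2 m[φ6→cld] = [5, 5]
r2 m[φ7→ice] = [3, 5]
r2 m[φ8→sun] = [4, 2]
r2 m[fog→φ0] = [30, 35]
r2 m[fog→φ1] = [30, 40]
r2 m[fog→φ2] = [25, 56]
r2 m[slip→φ4] = [1, 1]
r2 m[snow→φ5] = [1, 1]
r2 m[sprk→φ3] = [1, 1]
r2 m[cld→φ2] = [90, 225]
r2 m[cld→φ3] = [150, 150]
r2 m[cld→φ4] = [75, 270]
r2 m[cld→φ6] = [90, 270]
r2 m[sun→φ1] = [32, 10]
r2 m[sun→φ5] = [20, 14]
r2 m[sun→φ8] = [40, 35]
r2 m[ice→φ0] = [3, 5]
r2 m[ice→φ7] = [6, 8]
r3 m[φ0→fog] = [20, 40]
r3 m[φ0→ice] = [210, 280]
r3 m[φ1→fog] = [160, 128]
r3 m[φ1→sun] = [160, 280]
r3 m[φ2→fog] = [1350, 1125]
r3 m[φ2→cld] = [280, 280]
r3 m[φ3→sprk] = [900, 1350]
r3 m[φ3→cld] = [3, 9]
r3 m[φ4→slip] = [1350, 540]
r3 m[φ4→cld] = [6, 5]
r3 m[φ5→snow] = [80, 160]
r3 m[φ5→sun] = [8, 5]
r3 m[φ6→cld] = [5, 5]
r3 m[φ7→ice] = [3, 5]
r3 m[φ8→sun] = [4, 2]
r3 m[fog→φ0] = [30, 35]
r3 m[fog→φ1] = [30, 40]
r3 m[fog→φ2] = [25, 56]
r3 m[slip→φ4] = [1, 1]
r3 m[snow→φ5] = [1, 1]
r3 m[sprk→φ3] = [1, 1]
r3 m[cld→φ2] = [90, 225]
r3 m[cld→φ3] = [150, 150]
r3 m[cld→φ4] = [75, 270]
r3 m[cld→φ6] = [90, 270]
r3 m[sun→φ1] = [32, 10]
r3 m[sun→φ5] = [20, 14]
r3 m[sun→φ8] = [40, 35]
r3 m[ice→φ0] = [3, 5]
r3 m[ice→φ7] = [6, 8]
r4 m[φ0→fog] = [20, 40]
r4 m[φ0→ice] = [210, 280]
r4 m[φ1→fog] = [160, 128]
r4 m[φ1→sun] = [160, 280]
r4 m[φ2→fog] = [1350, 1125]
r4 m[φ2→cld] = [280, 280]
r4 m[φ3→sprk] = [900, 1350]
r4 m[φ3→cld] = [3, 9]
r4 m[φ4→slip] = [1350, 540]
r4 m[φ4→cld] = [6, 5]
r4 m[φ5→snow] = [80, 160]
r4 m[φ5→sun] = [8, 5]
r4 m[φ6→cld] = [5, 5]
r4 m[φ7→ice] = [3, 5]
r4 m[φ8→sun] = [4, 2]
r4 m[fog→φ0] = [216000, 144000]
r4 m[fog→φ1] = [27000, 45000]
r4 m[fog→φ2] = [3200, 5120]
r4 m[slip→φ4] = [1, 1]
r4 m[snow→φ5] = [1, 1]
r4 m[sprk→φ3] = [1, 1]
r4 m[cld→φ2] = [90, 225]
r4 m[cld→φ3] = [8400, 7000]
r4 m[cld→φ4] = [4200, 12600]
r4 m[cld→φ6] = [5040, 12600]
r4 m[sun→φ1] = [32, 10]
r4 m[sun→φ5] = [640, 560]
r4 m[sun→φ8] = [1280, 1400]
r4 m[ice→φ0] = [3, 5]
r4 m[ice→φ7] = [210, 280]
r5 m[φ0→fog] = [20, 40]
r5 m[φ0→ice] = [1080000, 1152000]
r5 m[φ1→fog] = [160, 128]
r5 m[φ1→sun] = [180000, 315000]
r5 m[φ2→fog] = [1350, 1125]
r5 m[φ2→cld] = [25600, 25600]
r5 m[φ3→sprk] = [42000, 63000]
r5 m[φ3→cld] = [3, 9]
r5 m[φ4→slip] = [63000, 25200]
r5 m[φ4→cld] = [6, 5]
r5 m[φ5→snow] = [2560, 5120]
r5 m[φ5→sun] = [8, 5]
r5 m[φ6→cld] = [5, 5]
r5 m[φ7→ice] = [3, 5]
r5 m[φ8→sun] = [4, 2]
r5 m[fog→φ0] = [216000, 144000]
r5 m[fog→φ1] = [27000, 45000]
r5 m[fog→φ2] = [3200, 5120]
r5 m[slip→φ4] = [1, 1]
r5 m[snow→φ5] = [1, 1]
r5 m[sprk→φ3] = [1, 1]
r5 m[cld→φ2] = [90, 225]
r5 m[cld→φ3] = [8400, 7000]
r5 m[cld→φ4] = [4200, 12600]
r5 m[cld→φ6] = [5040, 12600]
r5 m[sun→φ1] = [32, 10]
r5 m[sun→φ5] = [640, 560]
r5 m[sun→φ8] = [1280, 1400]
r5 m[ice→φ0] = [3, 5]
r5 m[ice→φ7] = [210, 280]
r6 m[φ0→fog] = [20, 40]
r6 m[φ0→ice] = [1080000, 1152000]
r6 m[φ1→fog] = [160, 128]
r6 m[φ1→sun] = [180000, 315000]
r6 m[φ2→fog] = [1350, 1125]
r6 m[φ2→cld] = [25600, 25600]
r6 m[φ3→sprk] = [42000, 63000]
r6 m[φ3→cld] = [3, 9]
r6 m[φ4→slip] = [63000, 25200]
r6 m[φ4→cld] = [6, 5]
r6 m[φ5→snow] = [2560, 5120]
r6 m[φ5→sun] = [8, 5]
r6 m[φ6→cld] = [5, 5]
r6 m[φ7→ice] = [3, 5]
r6 m[φ8→sun] = [4, 2]
r6 m[fog→φ0] = [216000, 144000]
r6 m[fog→φ1] = [27000, 45000]
r6 m[fog→φ2] = [3200, 5120]
r6 m[slip→φ4] = [1, 1]
r6 m[snow→φ5] = [1, 1]
r6 m[sprk→φ3] = [1, 1]
r6 m[cld→φ2] = [90, 225]
r6 m[cld→φ3] = [768000, 640000]
r6 m[cld→φ4] = [384000, 1152000]
r6 m[cld→φ6] = [460800, 1152000]
r6 m[sun→φ1] = [32, 10]
r6 m[sun→φ5] = [720000, 630000]
r6 m[sun→φ8] = [1440000, 1575000]
r6 m[ice→φ0] = [3, 5]
r6 m[ice→φ7] = [1080000, 1152000]
r7 m[φ0→fog] = [20, 40]
r7 m[φ0→ice] = [1080000, 1152000]
r7 m[φ1→fog] = [160, 128]
r7 m[φ1→sun] = [180000, 315000]
r7 m[φ2→fog] = [1350, 1125]
r7 m[φ2→cld] = [25600, 25600]
r7 m[φ3→sprk] = [3840000, 5760000]
r7 m[φ3→cld] = [3, 9]
r7 m[φ4→slip] = [5760000, 2304000]
r7 m[φ4→cld] = [6, 5]
r7 m[φ5→snow] = [2880000, 5760000]
r7 m[φ5→sun] = [8, 5]
r7 m[φ6→cld] = [5, 5]
r7 m[φ7→ice] = [3, 5]
r7 m[φ8→sun] = [4, 2]
r7 m[fog→φ0] = [216000, 144000]
r7 m[fog→φ1] = [27000, 45000]
r7 m[fog→φ2] = [3200, 5120]
r7 m[slip→φ4] = [1, 1]
r7 m[snow→φ5] = [1, 1]
r7 m[sprk→φ3] = [1, 1]
r7 m[cld→φ2] = [90, 225]
r7 m[cld→φ3] = [768000, 640000]
r7 m[cld→φ4] = [384000, 1152000]
r7 m[cld→φ6] = [460800, 1152000]
r7 m[sun→φ1] = [32, 10]
r7 m[sun→φ5] = [720000, 630000]
r7 m[sun→φ8] = [1440000, 1575000]
r7 m[ice→φ0] = [3, 5]
r7 m[ice→φ7] = [1080000, 1152000]
r8 m[φ0→fog] = [20, 40]
r8 m[φ0→ice] = [1080000, 1152000]
r8 m[φ1→fog] = [160, 128]
r8 m[φ1→sun] = [180000, 315000]
r8 m[φ2→fog] = [1350, 1125]
r8 m[φ2→cld] = [25600, 25600]
r8 m[φ3→sprk] = [3840000, 5760000]
r8 m[φ3→cld] = [3, 9]
r8 m[φ4→slip] = [5760000, 2304000]
r8 m[φ4→cld] = [6, 5]
r8 m[φ5→snow] = [2880000, 5760000]
r8 m[φ5→sun] = [8, 5]
r8 m[φ6→cld] = [5, 5]
r8 m[φ7→ice] = [3, 5]
r8 m[φ8→sun] = [4, 2]
r8 m[fog→φ0] = [216000, 144000]
r8 m[fog→φ1] = [27000, 45000]
r8 m[fog→φ2] = [3200, 5120]
r8 m[slip→φ4] = [1, 1]
r8 m[snow→φ5] = [1, 1]
r8 m[sprk→φ3] = [1, 1]
r8 m[cld→φ2] = [90, 225]
r8 m[cld→φ3] = [768000, 640000]
r8 m[cld→φ4] = [384000, 1152000]
r8 m[cld→φ6] = [460800, 1152000]
r8 m[sun→φ1] = [32, 10]
r8 m[sun→φ5] = [720000, 630000]
r8 m[sun→φ8] = [1440000, 1575000]
r8 m[ice→φ0] = [3, 5]
r8 m[ice→φ7] = [1080000, 1152000]
fixed point reached at round 8
traceback from fog: (fog=1, slip=0, snow=1, sprk=1, cld=1, sun=0, ice=1), score=5760000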